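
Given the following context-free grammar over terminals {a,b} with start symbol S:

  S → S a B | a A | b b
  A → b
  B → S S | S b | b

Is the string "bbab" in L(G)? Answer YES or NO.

Convert to CNF:
  S -> S X2 | T0 T0 | T1 A
  A -> b
  B -> S S | S T0 | b
  T0 -> b
  T1 -> a
  X2 -> T1 B

Fill CYK table bottom-up:
  [0..0]={A,B,T0}  "b"  orig:{A,B}
  [1..1]={A,B,T0}  "b"  orig:{A,B}
  [2..2]={T1}  "a"  orig:{}
  [3..3]={A,B,T0}  "b"  orig:{A,B}
  [0..1]={S}  "bb"
  [1..2]=∅  "ba"
  [2..3]={S,X2}  "ab"  orig:{S}
  [0..2]=∅  "bba"
  [1..3]=∅  "bab"
  [0..3]={B,S}  "bbab"

S ∈ T[0,3] ⇒ YES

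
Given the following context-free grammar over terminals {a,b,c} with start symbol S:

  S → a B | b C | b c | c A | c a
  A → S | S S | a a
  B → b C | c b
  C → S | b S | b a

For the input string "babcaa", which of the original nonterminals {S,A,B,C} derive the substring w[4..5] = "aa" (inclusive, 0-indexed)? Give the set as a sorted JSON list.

CNF form of G:
  S -> T0 B | T1 C | T1 T2 | T2 A | T2 T0
  A -> S S | T0 B | T0 T0 | T1 C | T1 T2 | T2 A | T2 T0
  B -> T1 C | T2 T1
  C -> T0 B | T1 C | T1 S | T1 T0 | T1 T2 | T2 A | T2 T0
  T0 -> a
  T1 -> b
  T2 -> c

CYK fill, restricted to cells inside w[4..5]:
  cell(4,4) a: {T0}  orig:{}
  cell(5,5) a: {T0}  orig:{}
  cell(4,5) aa: {A}

Original NTs in T[4,5] deriving "aa": ["A"]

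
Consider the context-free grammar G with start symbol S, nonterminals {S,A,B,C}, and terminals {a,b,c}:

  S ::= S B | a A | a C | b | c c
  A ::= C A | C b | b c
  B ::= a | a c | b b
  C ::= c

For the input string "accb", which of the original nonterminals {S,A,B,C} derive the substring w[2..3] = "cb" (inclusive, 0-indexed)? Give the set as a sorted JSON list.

Convert to CNF:
  S -> S B | T1 T1 | T2 A | T2 C | b
  A -> C A | C T0 | T0 T1
  B -> T0 T0 | T2 T1 | a
  C -> c
  T0 -> b
  T1 -> c
  T2 -> a

Fill CYK table bottom-up (cells [i..j] with 2 ≤ i ≤ j ≤ 3 only):
  T[2,2] 'c' = {C,T1}  orig:{C}
  T[3,3] 'b' = {S,T0}  orig:{S}
  T[2,3] 'cb' = {A}

Original NTs in T[2,3] deriving "cb": ["A"]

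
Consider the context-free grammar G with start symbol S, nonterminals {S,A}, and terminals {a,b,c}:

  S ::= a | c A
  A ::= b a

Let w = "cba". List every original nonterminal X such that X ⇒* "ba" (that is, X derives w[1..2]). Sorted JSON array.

Convert to CNF:
  S -> T2 A | a
  A -> T0 T1
  T0 -> b
  T1 -> a
  T2 -> c

Fill CYK table bottom-up — only the sub-triangle for w[1..2]:
  cell(1,1) b: {T0}  orig:{}
  cell(2,2) a: {S,T1}  orig:{S}
  cell(1,2) ba: {A}

Original NTs in T[1,2] deriving "ba": ["A"]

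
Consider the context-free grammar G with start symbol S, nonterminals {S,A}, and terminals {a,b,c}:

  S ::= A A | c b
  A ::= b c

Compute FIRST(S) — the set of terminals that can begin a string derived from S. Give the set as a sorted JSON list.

FIRST sets, iterate to fixpoint:
pass 1:
  A via A→b c: +{b}
  S via S→A A: +{b}
  S via S→c b: +{c}
  S: {b,c}  A: {b}
pass 2: done
  S: {b,c}  A: {b}

FIRST(S) = ["b", "c"]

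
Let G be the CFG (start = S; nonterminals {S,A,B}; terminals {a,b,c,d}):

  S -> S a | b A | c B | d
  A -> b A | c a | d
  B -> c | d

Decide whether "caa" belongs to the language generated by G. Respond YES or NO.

CNF form of G:
  S -> S T2 | T0 A | T1 B | d
  A -> T0 A | T1 T2 | d
  B -> c | d
  T0 -> b
  T1 -> c
  T2 -> a

CYK fill:
  T[0,0] 'c' = {B,T1}  orig:{B}
  T[1,1] 'a' = {T2}  orig:{}
  T[2,2] 'a' = {T2}  orig:{}
  T[0,1] 'ca' = {A}
  T[1,2] 'aa' = ∅
  T[0,2] 'caa' = ∅

S ∉ T[0,2] ⇒ NO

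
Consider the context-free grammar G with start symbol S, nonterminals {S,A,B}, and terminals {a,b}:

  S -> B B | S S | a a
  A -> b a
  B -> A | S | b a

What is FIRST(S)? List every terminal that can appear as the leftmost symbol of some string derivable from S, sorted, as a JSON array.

FIRST sets, iterate to fixpoint:
iter 1:
  A via A→b a: +{b}
  B via B→A: +{b}
  S via S→B B: +{b}
  S via S→a a: +{a}
  FIRST[S]={a,b}  FIRST[A]={b}  FIRST[B]={b}
iter 2:
  B via B→S: +{a}
  FIRST[S]={a,b}  FIRST[A]={b}  FIRST[B]={a,b}
iter 3: (no change)
  FIRST[S]={a,b}  FIRST[A]={b}  FIRST[B]={a,b}

FIRST(S) = ["a", "b"]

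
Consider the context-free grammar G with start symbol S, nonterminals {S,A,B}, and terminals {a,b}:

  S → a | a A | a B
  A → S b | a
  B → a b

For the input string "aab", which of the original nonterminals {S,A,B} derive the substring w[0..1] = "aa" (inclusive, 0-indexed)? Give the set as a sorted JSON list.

CNF form of G:
  S -> T1 A | T1 B | a
  A -> S T0 | a
  B -> T1 T0
  T0 -> b
  T1 -> a

Fill CYK table bottom-up — only the sub-triangle for w[0..1]:
  T[0,0] 'a' = {A,S,T1}  orig:{A,S}
  T[1,1] 'a' = {A,S,T1}  orig:{A,S}
  T[0,1] 'aa' = {S}

Original NTs in T[0,1] deriving "aa": ["S"]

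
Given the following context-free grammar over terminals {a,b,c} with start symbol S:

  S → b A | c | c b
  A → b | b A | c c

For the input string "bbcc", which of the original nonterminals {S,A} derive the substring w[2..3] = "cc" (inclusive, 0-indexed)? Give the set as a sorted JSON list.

Convert to CNF:
  S -> T0 A | T1 T0 | c
  A -> T0 A | T1 T1 | b
  T0 -> b
  T1 -> c

Fill CYK table bottom-up (cells [i..j] with 2 ≤ i ≤ j ≤ 3 only):
  T[2,2] 'c' = {S,T1}  orig:{S}
  T[3,3] 'c' = {S,T1}  orig:{S}
  T[2,3] 'cc' = {A}

Original NTs in T[2,3] deriving "cc": ["A"]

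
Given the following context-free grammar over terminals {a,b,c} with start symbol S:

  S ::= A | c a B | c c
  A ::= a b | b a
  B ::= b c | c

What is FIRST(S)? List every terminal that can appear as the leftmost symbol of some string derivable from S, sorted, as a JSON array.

FIRST sets, iterate to fixpoint:
[1]
  A via A→a b: +{a}
  A via A→b a: +{b}
  B via B→b c: +{b}
  B via B→c: +{c}
  S via S→A: +{a,b}
  S via S→c a B: +{c}
  FIRST(S)={a,b,c}  FIRST(A)={a,b}  FIRST(B)={b,c}
[2] — fixpoint
  FIRST(S)={a,b,c}  FIRST(A)={a,b}  FIRST(B)={b,c}

FIRST(S) = ["a", "b", "c"]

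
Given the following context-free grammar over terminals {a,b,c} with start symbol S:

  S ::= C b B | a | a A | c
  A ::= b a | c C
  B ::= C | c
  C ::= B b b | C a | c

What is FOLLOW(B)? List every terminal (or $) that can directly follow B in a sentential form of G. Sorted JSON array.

Compute FIRST by fixpoint:
round 1:
  A via A→b a: +{b}
  A via A→c C: +{c}
  B via B→c: +{c}
  C via C→B b b: +{c}
  S via S→C b B: +{c}
  S via S→a: +{a}
  S: {a,c}  A: {b,c}  B: {c}  C: {c}
round 2: (no change)
  S: {a,c}  A: {b,c}  B: {c}  C: {c}

FOLLOW sets:
initialize: $ ∈ FOLLOW(S)
[1]
  C→B b b: FOLLOW(B) ⊇ FIRST(b) = {b}; new: +{b}
  C→C a: FOLLOW(C) ⊇ FIRST(a) = {a}; new: +{a}
  S→C b B: FOLLOW(C) ⊇ FIRST(b) = {b}; new: +{b}
  S→C b B: FOLLOW(B) ⊇ FOLLOW(S) ⊇ {$}; new: +{$}
  S→a A: FOLLOW(A) ⊇ FOLLOW(S) ⊇ {$}; new: +{$}
  FOLLOW(S)={$}  FOLLOW(A)={$}  FOLLOW(B)={$,b}  FOLLOW(C)={a,b}
[2]
  A→c C: FOLLOW(C) ⊇ FOLLOW(A) ⊇ {$}; new: +{$}
  FOLLOW(S)={$}  FOLLOW(A)={$}  FOLLOW(B)={$,b}  FOLLOW(C)={$,a,b}
[3] done
  FOLLOW(S)={$}  FOLLOW(A)={$}  FOLLOW(B)={$,b}  FOLLOW(C)={$,a,b}

FOLLOW(B) = ["$", "b"]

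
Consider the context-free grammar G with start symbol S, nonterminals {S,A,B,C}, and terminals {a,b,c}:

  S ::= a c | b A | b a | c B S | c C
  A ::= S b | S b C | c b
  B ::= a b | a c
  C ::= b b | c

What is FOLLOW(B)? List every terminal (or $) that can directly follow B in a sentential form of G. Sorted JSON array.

Compute FIRST by fixpoint:
[1]
  A via A→c b: +{c}
  B via B→a b: +{a}
  C via C→b b: +{b}
  C via C→c: +{c}
  S via S→a c: +{a}
  S via S→b A: +{b}
  S via S→c B S: +{c}
  FIRST[S]={a,b,c}  FIRST[A]={c}  FIRST[B]={a}  FIRST[C]={b,c}
[2]
  A via A→S b: +{a,b}
  FIRST[S]={a,b,c}  FIRST[A]={a,b,c}  FIRST[B]={a}  FIRST[C]={b,c}
[3] (no change)
  FIRST[S]={a,b,c}  FIRST[A]={a,b,c}  FIRST[B]={a}  FIRST[C]={b,c}

FOLLOW sets:
initialize: $ ∈ FOLLOW(S)
pass 1:
  A→S b: FOLLOW(S) ⊇ FIRST(b) = {b}; new: +{b}
  S→b A: FOLLOW(A) ⊇ FOLLOW(S) ⊇ {$,b}; new: +{$,b}
  S→c B S: FOLLOW(B) ⊇ FIRST(S) = {a,b,c}; new: +{a,b,c}
  S→c C: FOLLOW(C) ⊇ FOLLOW(S) ⊇ {$,b}; new: +{$,b}
  FOLLOW[S]={$,b}  FOLLOW[A]={$,b}  FOLLOW[B]={a,b,c}  FOLLOW[C]={$,b}
pass 2: done
  FOLLOW[S]={$,b}  FOLLOW[A]={$,b}  FOLLOW[B]={a,b,c}  FOLLOW[C]={$,b}

FOLLOW(B) = ["a", "b", "c"]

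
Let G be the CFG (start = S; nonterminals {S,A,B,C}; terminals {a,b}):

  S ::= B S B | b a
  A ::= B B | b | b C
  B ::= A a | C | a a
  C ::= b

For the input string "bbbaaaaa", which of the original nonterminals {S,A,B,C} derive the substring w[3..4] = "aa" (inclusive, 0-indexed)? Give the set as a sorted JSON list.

Convert to CNF:
  S -> B X2 | T0 T1
  A -> B B | T0 C | b
  B -> A T1 | T1 T1 | b
  C -> b
  T0 -> b
  T1 -> a
  X2 -> S B

CYK fill, restricted to cells inside w[3..4]:
  T[3,3] 'a' = {T1}  orig:{}
  T[4,4] 'a' = {T1}  orig:{}
  T[3,4] 'aa' = {B}

Original NTs in T[3,4] deriving "aa": ["B"]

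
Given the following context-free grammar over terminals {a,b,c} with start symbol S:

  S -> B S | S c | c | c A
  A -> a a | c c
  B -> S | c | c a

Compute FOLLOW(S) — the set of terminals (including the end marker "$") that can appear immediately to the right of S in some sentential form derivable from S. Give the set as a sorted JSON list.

FIRST iteration:
pass 1:
  A via A→a a: +{a}
  A via A→c c: +{c}
  B via B→c: +{c}
  S via S→B S: +{c}
  S: {c}  A: {a,c}  B: {c}
pass 2: (no change)
  S: {c}  A: {a,c}  B: {c}

Compute FOLLOW by fixpoint:
FOLLOW(S) := {$}
pass 1:
  S→B S: FOLLOW(B) ⊇ FIRST(S) = {c}; new: +{c}
  S→S c: FOLLOW(S) ⊇ FIRST(c) = {c}; new: +{c}
  S→c A: FOLLOW(A) ⊇ FOLLOW(S) ⊇ {$,c}; new: +{$,c}
  FOLLOW(S)={$,c}  FOLLOW(A)={$,c}  FOLLOW(B)={c}
pass 2: done
  FOLLOW(S)={$,c}  FOLLOW(A)={$,c}  FOLLOW(B)={c}

FOLLOW(S) = ["$", "c"]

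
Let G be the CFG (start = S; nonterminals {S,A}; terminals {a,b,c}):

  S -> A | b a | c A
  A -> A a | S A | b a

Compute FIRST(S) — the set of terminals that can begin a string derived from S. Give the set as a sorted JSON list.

FIRST iteration:
iter 1:
  A via A→b a: +{b}
  S via S→A: +{b}
  S via S→c A: +{c}
  FIRST(S)={b,c}  FIRST(A)={b}
iter 2:
  A via A→S A: +{c}
  FIRST(S)={b,c}  FIRST(A)={b,c}
iter 3: (no change)
  FIRST(S)={b,c}  FIRST(A)={b,c}

FIRST(S) = ["b", "c"]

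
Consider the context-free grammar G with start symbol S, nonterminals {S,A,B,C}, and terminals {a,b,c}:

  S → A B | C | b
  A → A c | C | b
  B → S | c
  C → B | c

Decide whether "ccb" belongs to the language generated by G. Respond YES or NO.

Convert to CNF:
  S -> A B | b | c
  A -> A B | A T0 | b | c
  B -> A B | b | c
  C -> A B | b | c
  T0 -> c

CYK fill:
  T[0,0] 'c' = {A,B,C,S,T0}  orig:{A,B,C,S}
  T[1,1] 'c' = {A,B,C,S,T0}  orig:{A,B,C,S}
  T[2,2] 'b' = {A,B,C,S}
  T[0,1] 'cc' = {A,B,C,S}
  T[1,2] 'cb' = {A,B,C,S}
  T[0,2] 'ccb' = {A,B,C,S}

S ∈ T[0,2] ⇒ YES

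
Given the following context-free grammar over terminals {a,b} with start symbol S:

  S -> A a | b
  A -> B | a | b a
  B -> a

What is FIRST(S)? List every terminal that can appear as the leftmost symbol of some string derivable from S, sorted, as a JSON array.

FIRST sets, iterate to fixpoint:
[1]
  A via A→a: +{a}
  A via A→b a: +{b}
  B via B→a: +{a}
  S via S→A a: +{a,b}
  FIRST(S)={a,b}  FIRST(A)={a,b}  FIRST(B)={a}
[2] (no change)
  FIRST(S)={a,b}  FIRST(A)={a,b}  FIRST(B)={a}

FIRST(S) = ["a", "b"]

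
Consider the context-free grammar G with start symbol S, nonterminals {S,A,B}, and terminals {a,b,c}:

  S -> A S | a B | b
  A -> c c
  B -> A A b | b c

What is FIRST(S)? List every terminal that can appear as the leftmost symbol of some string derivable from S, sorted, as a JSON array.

FIRST iteration:
[1]
  A via A→c c: +{c}
  B via B→A A b: +{c}
  B via B→b c: +{b}
  S via S→A S: +{c}
  S via S→a B: +{a}
  S via S→b: +{b}
  S: {a,b,c}  A: {c}  B: {b,c}
[2] (no change)
  S: {a,b,c}  A: {c}  B: {b,c}

FIRST(S) = ["a", "b", "c"]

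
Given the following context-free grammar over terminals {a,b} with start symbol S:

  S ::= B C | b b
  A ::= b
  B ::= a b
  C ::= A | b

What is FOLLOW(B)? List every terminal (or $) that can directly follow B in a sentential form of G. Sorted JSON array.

FIRST sets, iterate to fixpoint:
iter 1:
  A via A→b: +{b}
  B via B→a b: +{a}
  C via C→A: +{b}
  S via S→B C: +{a}
  S via S→b b: +{b}
  FIRST(S)={a,b}  FIRST(A)={b}  FIRST(B)={a}  FIRST(C)={b}
iter 2: — fixpoint
  FIRST(S)={a,b}  FIRST(A)={b}  FIRST(B)={a}  FIRST(C)={b}

Compute FOLLOW by fixpoint:
seed FOLLOW(S) with $
pass 1:
  S→B C: FOLLOW(B) ⊇ FIRST(C) = {b}; new: +{b}
  S→B C: FOLLOW(C) ⊇ FOLLOW(S) ⊇ {$}; new: +{$}
  FOLLOW[S]={$}  FOLLOW[A]={}  FOLLOW[B]={b}  FOLLOW[C]={$}
pass 2:
  C→A: FOLLOW(A) ⊇ FOLLOW(C) ⊇ {$}; new: +{$}
  FOLLOW[S]={$}  FOLLOW[A]={$}  FOLLOW[B]={b}  FOLLOW[C]={$}
pass 3: (no change)
  FOLLOW[S]={$}  FOLLOW[A]={$}  FOLLOW[B]={b}  FOLLOW[C]={$}

FOLLOW(B) = ["b"]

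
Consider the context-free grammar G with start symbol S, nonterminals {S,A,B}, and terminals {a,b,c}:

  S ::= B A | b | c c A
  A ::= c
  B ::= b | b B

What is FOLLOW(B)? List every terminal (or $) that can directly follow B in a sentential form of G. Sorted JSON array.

FIRST iteration:
iter 1:
  A via A→c: +{c}
  B via B→b: +{b}
  S via S→B A: +{b}
  S via S→c c A: +{c}
  FIRST(S)={b,c}  FIRST(A)={c}  FIRST(B)={b}
iter 2: — fixpoint
  FIRST(S)={b,c}  FIRST(A)={c}  FIRST(B)={b}

FOLLOW sets:
FOLLOW(S) := {$}
[1]
  S→B A: FOLLOW(B) ⊇ FIRST(A) = {c}; new: +{c}
  S→B A: FOLLOW(A) ⊇ FOLLOW(S) ⊇ {$}; new: +{$}
  S: {$}  A: {$}  B: {c}
[2] done
  S: {$}  A: {$}  B: {c}

FOLLOW(B) = ["c"]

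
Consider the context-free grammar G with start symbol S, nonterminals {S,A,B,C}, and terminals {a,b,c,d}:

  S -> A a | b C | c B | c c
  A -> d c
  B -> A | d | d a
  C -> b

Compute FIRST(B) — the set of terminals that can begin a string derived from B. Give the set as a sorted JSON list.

FIRST iteration:
round 1:
  A via A→d c: +{d}
  B via B→A: +{d}
  C via C→b: +{b}
  S via S→A a: +{d}
  S via S→b C: +{b}
  S via S→c B: +{c}
  FIRST(S)={b,c,d}  FIRST(A)={d}  FIRST(B)={d}  FIRST(C)={b}
round 2: (stable)
  FIRST(S)={b,c,d}  FIRST(A)={d}  FIRST(B)={d}  FIRST(C)={b}

FIRST(B) = ["d"]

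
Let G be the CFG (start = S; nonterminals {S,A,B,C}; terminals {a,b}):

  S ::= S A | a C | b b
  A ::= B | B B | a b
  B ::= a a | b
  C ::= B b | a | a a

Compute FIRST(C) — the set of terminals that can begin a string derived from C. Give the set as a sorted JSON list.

FIRST iteration:
pass 1:
  A via A→a b: +{a}
  B via B→a a: +{a}
  B via B→b: +{b}
  C via C→B b: +{a,b}
  S via S→a C: +{a}
  S via S→b b: +{b}
  FIRST(S)={a,b}  FIRST(A)={a}  FIRST(B)={a,b}  FIRST(C)={a,b}
pass 2:
  A via A→B: +{b}
  FIRST(S)={a,b}  FIRST(A)={a,b}  FIRST(B)={a,b}  FIRST(C)={a,b}
pass 3: done
  FIRST(S)={a,b}  FIRST(A)={a,b}  FIRST(B)={a,b}  FIRST(C)={a,b}

FIRST(C) = ["a", "b"]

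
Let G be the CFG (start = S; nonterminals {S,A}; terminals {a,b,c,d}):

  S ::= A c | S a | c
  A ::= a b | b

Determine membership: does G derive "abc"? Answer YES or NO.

Convert to CNF:
  S -> A T2 | S T0 | c
  A -> T0 T1 | b
  T0 -> a
  T1 -> b
  T2 -> c

CYK fill:
  cell(0,0) a: {T0}  orig:{}
  cell(1,1) b: {A,T1}  orig:{A}
  cell(2,2) c: {S,T2}  orig:{S}
  cell(0,1) ab: {A}
  cell(1,2) bc: {S}
  cell(0,2) abc: {S}

S ∈ T[0,2] ⇒ YES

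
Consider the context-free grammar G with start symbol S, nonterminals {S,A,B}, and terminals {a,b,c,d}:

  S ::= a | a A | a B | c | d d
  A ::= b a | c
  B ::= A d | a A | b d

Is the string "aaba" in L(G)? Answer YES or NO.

CNF form of G:
  S -> T1 A | T1 B | T2 T2 | a | c
  A -> T0 T1 | c
  B -> A T2 | T0 T2 | T1 A
  T0 -> b
  T1 -> a
  T2 -> d

Fill CYK table bottom-up:
  cell(0,0) a: {S,T1}  orig:{S}
  cell(1,1) a: {S,T1}  orig:{S}
  cell(2,2) b: {T0}  orig:{}
  cell(3,3) a: {S,T1}  orig:{S}
  cell(0,1) aa: ∅
  cell(1,2) ab: ∅
  cell(2,3) ba: {A}
  cell(0,2) aab: ∅
  cell(1,3) aba: {B,S}
  cell(0,3) aaba: {S}

S ∈ T[0,3] ⇒ YES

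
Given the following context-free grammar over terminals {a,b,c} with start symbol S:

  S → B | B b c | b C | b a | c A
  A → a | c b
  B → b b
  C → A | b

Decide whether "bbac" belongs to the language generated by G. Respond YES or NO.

CNF form of G:
  S -> B X3 | T0 A | T1 C | T1 T1 | T1 T2
  A -> T0 T1 | a
  B -> T1 T1
  C -> T0 T1 | a | b
  T0 -> c
  T1 -> b
  T2 -> a
  X3 -> T1 T0

Fill CYK table bottom-up:
  cell(0,0) b: {C,T1}  orig:{C}
  cell(1,1) b: {C,T1}  orig:{C}
  cell(2,2) a: {A,C,T2}  orig:{A,C}
  cell(3,3) c: {T0}  orig:{}
  cell(0,1) bb: {B,S}
  cell(1,2) ba: {S}
  cell(2,3) ac: ∅
  cell(0,2) bba: ∅
  cell(1,3) bac: ∅
  cell(0,3) bbac: ∅

S ∉ T[0,3] ⇒ NO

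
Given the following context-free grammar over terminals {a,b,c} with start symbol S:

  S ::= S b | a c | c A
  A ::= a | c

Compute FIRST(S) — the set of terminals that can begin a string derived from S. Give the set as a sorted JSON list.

FIRST iteration:
[1]
  A via A→a: +{a}
  A via A→c: +{c}
  S via S→a c: +{a}
  S via S→c A: +{c}
  S: {a,c}  A: {a,c}
[2] (no change)
  S: {a,c}  A: {a,c}

FIRST(S) = ["a", "c"]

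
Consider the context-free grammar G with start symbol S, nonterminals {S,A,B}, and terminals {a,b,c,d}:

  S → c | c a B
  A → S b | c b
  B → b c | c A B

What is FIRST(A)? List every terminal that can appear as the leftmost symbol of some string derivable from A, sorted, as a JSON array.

FIRST iteration:
round 1:
  A via A→c b: +{c}
  B via B→b c: +{b}
  B via B→c A B: +{c}
  S via S→c: +{c}
  FIRST(S)={c}  FIRST(A)={c}  FIRST(B)={b,c}
round 2: done
  FIRST(S)={c}  FIRST(A)={c}  FIRST(B)={b,c}

FIRST(A) = ["c"]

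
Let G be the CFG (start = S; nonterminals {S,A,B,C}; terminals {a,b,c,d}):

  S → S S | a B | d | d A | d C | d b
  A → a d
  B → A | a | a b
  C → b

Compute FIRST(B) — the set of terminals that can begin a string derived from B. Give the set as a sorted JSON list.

FIRST sets, iterate to fixpoint:
iter 1:
  A via A→a d: +{a}
  B via B→A: +{a}
  C via C→b: +{b}
  S via S→a B: +{a}
  S via S→d: +{d}
  FIRST(S)={a,d}  FIRST(A)={a}  FIRST(B)={a}  FIRST(C)={b}
iter 2: (no change)
  FIRST(S)={a,d}  FIRST(A)={a}  FIRST(B)={a}  FIRST(C)={b}

FIRST(B) = ["a"]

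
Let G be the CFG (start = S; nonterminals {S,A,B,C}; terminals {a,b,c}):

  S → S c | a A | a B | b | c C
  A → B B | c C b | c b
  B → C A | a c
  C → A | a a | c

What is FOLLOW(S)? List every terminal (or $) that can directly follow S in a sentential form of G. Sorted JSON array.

FIRST iteration:
[1]
  A via A→c C b: +{c}
  B via B→a c: +{a}
  C via C→A: +{c}
  C via C→a a: +{a}
  S via S→a A: +{a}
  S via S→b: +{b}
  S via S→c C: +{c}
  S: {a,b,c}  A: {c}  B: {a}  C: {a,c}
[2]
  A via A→B B: +{a}
  B via B→C A: +{c}
  S: {a,b,c}  A: {a,c}  B: {a,c}  C: {a,c}
[3] (no change)
  S: {a,b,c}  A: {a,c}  B: {a,c}  C: {a,c}

FOLLOW iteration:
FOLLOW(S) := {$}
pass 1:
  A→B B: FOLLOW(B) ⊇ FIRST(B) = {a,c}; new: +{a,c}
  A→c C b: FOLLOW(C) ⊇ FIRST(b) = {b}; new: +{b}
  B→C A: FOLLOW(C) ⊇ FIRST(A) = {a,c}; new: +{a,c}
  B→C A: FOLLOW(A) ⊇ FOLLOW(B) ⊇ {a,c}; new: +{a,c}
  C→A: FOLLOW(A) ⊇ FOLLOW(C) ⊇ {a,b,c}; new: +{b}
  S→S c: FOLLOW(S) ⊇ FIRST(c) = {c}; new: +{c}
  S→a A: FOLLOW(A) ⊇ FOLLOW(S) ⊇ {$,c}; new: +{$}
  S→a B: FOLLOW(B) ⊇ FOLLOW(S) ⊇ {$,c}; new: +{$}
  S→c C: FOLLOW(C) ⊇ FOLLOW(S) ⊇ {$,c}; new: +{$}
  FOLLOW[S]={$,c}  FOLLOW[A]={$,a,b,c}  FOLLOW[B]={$,a,c}  FOLLOW[C]={$,a,b,c}
pass 2:
  A→B B: FOLLOW(B) ⊇ FOLLOW(A) ⊇ {$,a,b,c}; new: +{b}
  FOLLOW[S]={$,c}  FOLLOW[A]={$,a,b,c}  FOLLOW[B]={$,a,b,c}  FOLLOW[C]={$,a,b,c}
pass 3: — fixpoint
  FOLLOW[S]={$,c}  FOLLOW[A]={$,a,b,c}  FOLLOW[B]={$,a,b,c}  FOLLOW[C]={$,a,b,c}

FOLLOW(S) = ["$", "c"]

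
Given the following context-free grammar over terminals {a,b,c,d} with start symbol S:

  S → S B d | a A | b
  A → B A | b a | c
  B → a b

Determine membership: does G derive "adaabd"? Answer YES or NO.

CNF form of G:
  S -> S X3 | T1 A | b
  A -> B A | T0 T1 | c
  B -> T1 T0
  T0 -> b
  T1 -> a
  T2 -> d
  X3 -> B T2

Fill CYK table bottom-up:
  T[0,0] 'a' = {T1}  orig:{}
  T[1,1] 'd' = {T2}  orig:{}
  T[2,2] 'a' = {T1}  orig:{}
  T[3,3] 'a' = {T1}  orig:{}
  T[4,4] 'b' = {S,T0}  orig:{S}
  T[5,5] 'd' = {T2}  orig:{}
  T[0,1] 'ad' = ∅
  T[1,2] 'da' = ∅
  T[2,3] 'aa' = ∅
  T[3,4] 'ab' = {B}
  T[4,5] 'bd' = ∅
  T[0,2] 'ada' = ∅
  T[1,3] 'daa' = ∅
  T[2,4] 'aab' = ∅
  T[3,5] 'abd' = {X3}  orig:{}
  T[0,3] 'adaa' = ∅
  T[1,4] 'daab' = ∅
  T[2,5] 'aabd' = ∅
  T[0,4] 'adaab' = ∅
  T[1,5] 'daabd' = ∅
  T[0,5] 'adaabd' = ∅

S ∉ T[0,5] ⇒ NO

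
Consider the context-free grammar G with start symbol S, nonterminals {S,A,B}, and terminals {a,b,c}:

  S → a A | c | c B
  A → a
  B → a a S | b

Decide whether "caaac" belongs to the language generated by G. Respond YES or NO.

CNF form of G:
  S -> T0 A | T1 B | c
  A -> a
  B -> T0 X2 | b
  T0 -> a
  T1 -> c
  X2 -> T0 S

CYK table (by increasing span):
  T[0,0] 'c' = {S,T1}  orig:{S}
  T[1,1] 'a' = {A,T0}  orig:{A}
  T[2,2] 'a' = {A,T0}  orig:{A}
  T[3,3] 'a' = {A,T0}  orig:{A}
  T[4,4] 'c' = {S,T1}  orig:{S}
  T[0,1] 'ca' = ∅
  T[1,2] 'aa' = {S}
  T[2,3] 'aa' = {S}
  T[3,4] 'ac' = {X2}  orig:{}
  T[0,2] 'caa' = ∅
  T[1,3] 'aaa' = {X2}  orig:{}
  T[2,4] 'aac' = {B}
  T[0,3] 'caaa' = ∅
  T[1,4] 'aaac' = ∅
  T[0,4] 'caaac' = ∅

S ∉ T[0,4] ⇒ NO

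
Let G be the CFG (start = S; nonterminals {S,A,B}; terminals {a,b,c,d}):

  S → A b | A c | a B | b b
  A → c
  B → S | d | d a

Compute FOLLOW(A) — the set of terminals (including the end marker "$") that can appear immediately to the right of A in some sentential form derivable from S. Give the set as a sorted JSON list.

FIRST sets, iterate to fixpoint:
iter 1:
  A via A→c: +{c}
  B via B→d: +{d}
  S via S→A b: +{c}
  S via S→a B: +{a}
  S via S→b b: +{b}
  FIRST(S)={a,b,c}  FIRST(A)={c}  FIRST(B)={d}
iter 2:
  B via B→S: +{a,b,c}
  FIRST(S)={a,b,c}  FIRST(A)={c}  FIRST(B)={a,b,c,d}
iter 3: (stable)
  FIRST(S)={a,b,c}  FIRST(A)={c}  FIRST(B)={a,b,c,d}

Compute FOLLOW by fixpoint:
seed FOLLOW(S) with $
iter 1:
  S→A b: FOLLOW(A) ⊇ FIRST(b) = {b}; new: +{b}
  S→A c: FOLLOW(A) ⊇ FIRST(c) = {c}; new: +{c}
  S→a B: FOLLOW(B) ⊇ FOLLOW(S) ⊇ {$}; new: +{$}
  FOLLOW(S)={$}  FOLLOW(A)={b,c}  FOLLOW(B)={$}
iter 2: (no change)
  FOLLOW(S)={$}  FOLLOW(A)={b,c}  FOLLOW(B)={$}

FOLLOW(A) = ["b", "c"]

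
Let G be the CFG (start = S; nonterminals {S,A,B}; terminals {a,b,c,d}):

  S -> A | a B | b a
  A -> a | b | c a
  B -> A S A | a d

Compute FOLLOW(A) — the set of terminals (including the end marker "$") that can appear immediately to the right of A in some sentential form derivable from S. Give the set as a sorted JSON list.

FIRST sets, iterate to fixpoint:
pass 1:
  A via A→a: +{a}
  A via A→b: +{b}
  A via A→c a: +{c}
  B via B→A S A: +{a,b,c}
  S via S→A: +{a,b,c}
  S: {a,b,c}  A: {a,b,c}  B: {a,b,c}
pass 2: (stable)
  S: {a,b,c}  A: {a,b,c}  B: {a,b,c}

FOLLOW iteration:
seed FOLLOW(S) with $
pass 1:
  B→A S A: FOLLOW(A) ⊇ FIRST(S) = {a,b,c}; new: +{a,b,c}
  B→A S A: FOLLOW(S) ⊇ FIRST(A) = {a,b,c}; new: +{a,b,c}
  S→A: FOLLOW(A) ⊇ FOLLOW(S) ⊇ {$,a,b,c}; new: +{$}
  S→a B: FOLLOW(B) ⊇ FOLLOW(S) ⊇ {$,a,b,c}; new: +{$,a,b,c}
  S: {$,a,b,c}  A: {$,a,b,c}  B: {$,a,b,c}
pass 2: done
  S: {$,a,b,c}  A: {$,a,b,c}  B: {$,a,b,c}

FOLLOW(A) = ["$", "a", "b", "c"]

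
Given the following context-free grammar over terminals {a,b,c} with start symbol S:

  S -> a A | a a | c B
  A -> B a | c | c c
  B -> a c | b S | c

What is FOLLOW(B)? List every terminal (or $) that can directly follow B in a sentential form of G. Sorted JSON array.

Compute FIRST by fixpoint:
round 1:
  A via A→c: +{c}
  B via B→a c: +{a}
  B via B→b S: +{b}
  B via B→c: +{c}
  S via S→a A: +{a}
  S via S→c B: +{c}
  S: {a,c}  A: {c}  B: {a,b,c}
round 2:
  A via A→B a: +{a,b}
  S: {a,c}  A: {a,b,c}  B: {a,b,c}
round 3: (stable)
  S: {a,c}  A: {a,b,c}  B: {a,b,c}

Compute FOLLOW by fixpoint:
initialize: $ ∈ FOLLOW(S)
[1]
  A→B a: FOLLOW(B) ⊇ FIRST(a) = {a}; new: +{a}
  B→b S: FOLLOW(S) ⊇ FOLLOW(B) ⊇ {a}; new: +{a}
  S→a A: FOLLOW(A) ⊇ FOLLOW(S) ⊇ {$,a}; new: +{$,a}
  S→c B: FOLLOW(B) ⊇ FOLLOW(S) ⊇ {$,a}; new: +{$}
  S: {$,a}  A: {$,a}  B: {$,a}
[2] (stable)
  S: {$,a}  A: {$,a}  B: {$,a}

FOLLOW(B) = ["$", "a"]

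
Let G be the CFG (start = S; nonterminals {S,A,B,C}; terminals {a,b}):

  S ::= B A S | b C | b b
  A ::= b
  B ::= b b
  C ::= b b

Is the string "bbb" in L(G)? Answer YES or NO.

Convert to CNF:
  S -> B X1 | T0 C | T0 T0
  A -> b
  B -> T0 T0
  C -> T0 T0
  T0 -> b
  X1 -> A S

CYK fill:
  cell(0,0) b: {A,T0}  orig:{A}
  cell(1,1) b: {A,T0}  orig:{A}
  cell(2,2) b: {A,T0}  orig:{A}
  cell(0,1) bb: {B,C,S}
  cell(1,2) bb: {B,C,S}
  cell(0,2) bbb: {S,X1}  orig:{S}

S ∈ T[0,2] ⇒ YES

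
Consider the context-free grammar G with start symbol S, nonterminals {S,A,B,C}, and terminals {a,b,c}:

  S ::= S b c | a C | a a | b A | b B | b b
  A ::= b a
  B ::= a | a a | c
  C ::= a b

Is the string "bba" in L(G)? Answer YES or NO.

CNF form of G:
  S -> S X3 | T0 A | T0 B | T0 T0 | T1 C | T1 T1
  A -> T0 T1
  B -> T1 T1 | a | c
  C -> T1 T0
  T0 -> b
  T1 -> a
  T2 -> c
  X3 -> T0 T2

Fill CYK table bottom-up:
  T[0,0] 'b' = {T0}  orig:{}
  T[1,1] 'b' = {T0}  orig:{}
  T[2,2] 'a' = {B,T1}  orig:{B}
  T[0,1] 'bb' = {S}
  T[1,2] 'ba' = {A,S}
  T[0,2] 'bba' = {S}

S ∈ T[0,2] ⇒ YES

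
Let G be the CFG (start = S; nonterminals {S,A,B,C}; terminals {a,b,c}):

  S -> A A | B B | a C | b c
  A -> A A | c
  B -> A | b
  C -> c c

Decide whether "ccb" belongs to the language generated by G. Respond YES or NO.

CNF form of G:
  S -> A A | B B | T1 C | T2 T0
  A -> A A | c
  B -> A A | b | c
  C -> T0 T0
  T0 -> c
  T1 -> a
  T2 -> b

CYK table (by increasing span):
  [0..0]={A,B,T0}  "c"  orig:{A,B}
  [1..1]={A,B,T0}  "c"  orig:{A,B}
  [2..2]={B,T2}  "b"  orig:{B}
  [0..1]={A,B,C,S}  "cc"
  [1..2]={S}  "cb"
  [0..2]={S}  "ccb"

S ∈ T[0,2] ⇒ YES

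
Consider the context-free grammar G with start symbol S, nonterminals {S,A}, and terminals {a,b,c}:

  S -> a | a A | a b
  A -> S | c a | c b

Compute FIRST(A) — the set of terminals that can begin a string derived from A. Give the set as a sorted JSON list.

Compute FIRST by fixpoint:
iter 1:
  A via A→c a: +{c}
  S via S→a: +{a}
  S: {a}  A: {c}
iter 2:
  A via A→S: +{a}
  S: {a}  A: {a,c}
iter 3: (no change)
  S: {a}  A: {a,c}

FIRST(A) = ["a", "c"]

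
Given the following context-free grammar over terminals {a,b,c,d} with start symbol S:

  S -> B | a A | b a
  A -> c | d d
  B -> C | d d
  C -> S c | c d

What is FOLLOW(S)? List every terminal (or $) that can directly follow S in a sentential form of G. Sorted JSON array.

Compute FIRST by fixpoint:
[1]
  A via A→c: +{c}
  A via A→d d: +{d}
  B via B→d d: +{d}
  C via C→c d: +{c}
  S via S→B: +{d}
  S via S→a A: +{a}
  S via S→b a: +{b}
  FIRST[S]={a,b,d}  FIRST[A]={c,d}  FIRST[B]={d}  FIRST[C]={c}
[2]
  B via B→C: +{c}
  C via C→S c: +{a,b,d}
  S via S→B: +{c}
  FIRST[S]={a,b,c,d}  FIRST[A]={c,d}  FIRST[B]={c,d}  FIRST[C]={a,b,c,d}
[3]
  B via B→C: +{a,b}
  FIRST[S]={a,b,c,d}  FIRST[A]={c,d}  FIRST[B]={a,b,c,d}  FIRST[C]={a,b,c,d}
[4] (no change)
  FIRST[S]={a,b,c,d}  FIRST[A]={c,d}  FIRST[B]={a,b,c,d}  FIRST[C]={a,b,c,d}

FOLLOW iteration:
FOLLOW(S) := {$}
round 1:
  C→S c: FOLLOW(S) ⊇ FIRST(c) = {c}; new: +{c}
  S→B: FOLLOW(B) ⊇ FOLLOW(S) ⊇ {$,c}; new: +{$,c}
  S→a A: FOLLOW(A) ⊇ FOLLOW(S) ⊇ {$,c}; new: +{$,c}
  FOLLOW(S)={$,c}  FOLLOW(A)={$,c}  FOLLOW(B)={$,c}  FOLLOW(C)={}
round 2:
  B→C: FOLLOW(C) ⊇ FOLLOW(B) ⊇ {$,c}; new: +{$,c}
  FOLLOW(S)={$,c}  FOLLOW(A)={$,c}  FOLLOW(B)={$,c}  FOLLOW(C)={$,c}
round 3: — fixpoint
  FOLLOW(S)={$,c}  FOLLOW(A)={$,c}  FOLLOW(B)={$,c}  FOLLOW(C)={$,c}

FOLLOW(S) = ["$", "c"]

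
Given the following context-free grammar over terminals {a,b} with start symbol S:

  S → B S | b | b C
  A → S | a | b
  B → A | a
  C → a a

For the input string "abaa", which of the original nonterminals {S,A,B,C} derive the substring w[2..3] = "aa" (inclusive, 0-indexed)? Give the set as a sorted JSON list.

Convert to CNF:
  S -> B S | T0 C | b
  A -> B S | T0 C | a | b
  B -> B S | T0 C | a | b
  C -> T1 T1
  T0 -> b
  T1 -> a

CYK table (by increasing span) — only the sub-triangle for w[2..3]:
  cell(2,2) a: {A,B,T1}  orig:{A,B}
  cell(3,3) a: {A,B,T1}  orig:{A,B}
  cell(2,3) aa: {C}

Original NTs in T[2,3] deriving "aa": ["C"]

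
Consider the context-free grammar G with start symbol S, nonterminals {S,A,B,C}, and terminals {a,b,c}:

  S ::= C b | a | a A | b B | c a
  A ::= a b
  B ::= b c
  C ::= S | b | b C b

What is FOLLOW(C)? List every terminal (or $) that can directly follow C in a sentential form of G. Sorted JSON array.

FIRST sets, iterate to fixpoint:
[1]
  A via A→a b: +{a}
  B via B→b c: +{b}
  C via C→b: +{b}
  S via S→C b: +{b}
  S via S→a: +{a}
  S via S→c a: +{c}
  FIRST[S]={a,b,c}  FIRST[A]={a}  FIRST[B]={b}  FIRST[C]={b}
[2]
  C via C→S: +{a,c}
  FIRST[S]={a,b,c}  FIRST[A]={a}  FIRST[B]={b}  FIRST[C]={a,b,c}
[3] — fixpoint
  FIRST[S]={a,b,c}  FIRST[A]={a}  FIRST[B]={b}  FIRST[C]={a,b,c}

Compute FOLLOW by fixpoint:
seed FOLLOW(S) with $
pass 1:
  C→b C b: FOLLOW(C) ⊇ FIRST(b) = {b}; new: +{b}
  S→a A: FOLLOW(A) ⊇ FOLLOW(S) ⊇ {$}; new: +{$}
  S→b B: FOLLOW(B) ⊇ FOLLOW(S) ⊇ {$}; new: +{$}
  FOLLOW(S)={$}  FOLLOW(A)={$}  FOLLOW(B)={$}  FOLLOW(C)={b}
pass 2:
  C→S: FOLLOW(S) ⊇ FOLLOW(C) ⊇ {b}; new: +{b}
  S→a A: FOLLOW(A) ⊇ FOLLOW(S) ⊇ {$,b}; new: +{b}
  S→b B: FOLLOW(B) ⊇ FOLLOW(S) ⊇ {$,b}; new: +{b}
  FOLLOW(S)={$,b}  FOLLOW(A)={$,b}  FOLLOW(B)={$,b}  FOLLOW(C)={b}
pass 3: (stable)
  FOLLOW(S)={$,b}  FOLLOW(A)={$,b}  FOLLOW(B)={$,b}  FOLLOW(C)={b}

FOLLOW(C) = ["b"]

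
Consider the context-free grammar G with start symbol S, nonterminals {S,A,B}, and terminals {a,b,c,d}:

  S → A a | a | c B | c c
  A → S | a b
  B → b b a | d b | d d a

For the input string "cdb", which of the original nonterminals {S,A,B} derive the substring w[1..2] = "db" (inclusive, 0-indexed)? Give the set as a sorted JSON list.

Convert to CNF:
  S -> A T0 | T2 B | T2 T2 | a
  A -> A T0 | T0 T1 | T2 B | T2 T2 | a
  B -> T1 X4 | T3 T1 | T3 X5
  T0 -> a
  T1 -> b
  T2 -> c
  T3 -> d
  X4 -> T1 T0
  X5 -> T3 T0

Fill CYK table bottom-up — only the sub-triangle for w[1..2]:
  [1..1]={T3}  "d"  orig:{}
  [2..2]={T1}  "b"  orig:{}
  [1..2]={B}  "db"

Original NTs in T[1,2] deriving "db": ["B"]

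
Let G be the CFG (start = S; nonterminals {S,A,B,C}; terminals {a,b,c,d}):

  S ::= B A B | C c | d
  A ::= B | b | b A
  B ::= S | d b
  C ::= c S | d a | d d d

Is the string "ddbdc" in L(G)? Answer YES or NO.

CNF form of G:
  S -> B X7 | C T0 | d
  A -> B X4 | C T0 | T1 A | T2 T1 | b | d
  B -> B X5 | C T0 | T2 T1 | d
  C -> T0 S | T2 T3 | T2 X6
  T0 -> c
  T1 -> b
  T2 -> d
  T3 -> a
  X4 -> A B
  X5 -> A B
  X6 -> T2 T2
  X7 -> A B

CYK table (by increasing span):
  T[0,0] 'd' = {A,B,S,T2}  orig:{A,B,S}
  T[1,1] 'd' = {A,B,S,T2}  orig:{A,B,S}
  T[2,2] 'b' = {A,T1}  orig:{A}
  T[3,3] 'd' = {A,B,S,T2}  orig:{A,B,S}
  T[4,4] 'c' = {T0}  orig:{}
  T[0,1] 'dd' = {X4,X5,X6,X7}  orig:{}
  T[1,2] 'db' = {A,B}
  T[2,3] 'bd' = {A,X4,X5,X7}  orig:{A}
  T[3,4] 'dc' = ∅
  T[0,2] 'ddb' = {X4,X5,X7}  orig:{}
  T[1,3] 'dbd' = {A,B,S,X4,X5,X7}  orig:{A,B,S}
  T[2,4] 'bdc' = ∅
  T[0,3] 'ddbd' = {A,B,S,X4,X5,X7}  orig:{A,B,S}
  T[1,4] 'dbdc' = ∅
  T[0,4] 'ddbdc' = ∅

S ∉ T[0,4] ⇒ NO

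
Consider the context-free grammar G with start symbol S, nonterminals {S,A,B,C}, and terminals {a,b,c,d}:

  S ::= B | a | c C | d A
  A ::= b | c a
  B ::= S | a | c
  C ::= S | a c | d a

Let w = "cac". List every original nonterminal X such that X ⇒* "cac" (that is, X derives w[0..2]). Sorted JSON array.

Convert to CNF:
  S -> T0 C | T2 A | a | c
  A -> T0 T1 | b
  B -> T0 C | T2 A | a | c
  C -> T0 C | T1 T0 | T2 A | T2 T1 | a | c
  T0 -> c
  T1 -> a
  T2 -> d

Fill CYK table bottom-up, restricted to cells inside w[0..2]:
  [0..0]={B,C,S,T0}  "c"  orig:{B,C,S}
  [1..1]={B,C,S,T1}  "a"  orig:{B,C,S}
  [2..2]={B,C,S,T0}  "c"  orig:{B,C,S}
  [0..1]={A,B,C,S}  "ca"
  [1..2]={C}  "ac"
  [0..2]={B,C,S}  "cac"

Original NTs in T[0,2] deriving "cac": ["B", "C", "S"]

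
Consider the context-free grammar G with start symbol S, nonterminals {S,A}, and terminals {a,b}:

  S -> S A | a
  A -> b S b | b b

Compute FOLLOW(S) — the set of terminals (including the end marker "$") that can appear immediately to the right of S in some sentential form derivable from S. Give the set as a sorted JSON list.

FIRST iteration:
iter 1:
  A via A→b S b: +{b}
  S via S→a: +{a}
  FIRST[S]={a}  FIRST[A]={b}
iter 2: — fixpoint
  FIRST[S]={a}  FIRST[A]={b}

Compute FOLLOW by fixpoint:
FOLLOW(S) := {$}
iter 1:
  A→b S b: FOLLOW(S) ⊇ FIRST(b) = {b}; new: +{b}
  S→S A: FOLLOW(A) ⊇ FOLLOW(S) ⊇ {$,b}; new: +{$,b}
  S: {$,b}  A: {$,b}
iter 2: — fixpoint
  S: {$,b}  A: {$,b}

FOLLOW(S) = ["$", "b"]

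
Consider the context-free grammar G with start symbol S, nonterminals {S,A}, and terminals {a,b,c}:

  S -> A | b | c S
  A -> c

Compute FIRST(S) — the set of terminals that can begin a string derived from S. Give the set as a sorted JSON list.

FIRST sets, iterate to fixpoint:
iter 1:
  A via A→c: +{c}
  S via S→A: +{c}
  S via S→b: +{b}
  FIRST[S]={b,c}  FIRST[A]={c}
iter 2: (no change)
  FIRST[S]={b,c}  FIRST[A]={c}

FIRST(S) = ["b", "c"]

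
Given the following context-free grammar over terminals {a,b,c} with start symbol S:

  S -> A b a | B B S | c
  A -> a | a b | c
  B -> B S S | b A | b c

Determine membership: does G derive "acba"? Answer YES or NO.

Convert to CNF:
  S -> A X4 | B X5 | c
  A -> T0 T1 | a | c
  B -> B X3 | T1 A | T1 T2
  T0 -> a
  T1 -> b
  T2 -> c
  X3 -> S S
  X4 -> T1 T0
  X5 -> B S

CYK fill:
  cell(0,0) a: {A,T0}  orig:{A}
  cell(1,1) c: {A,S,T2}  orig:{A,S}
  cell(2,2) b: {T1}  orig:{}
  cell(3,3) a: {A,T0}  orig:{A}
  cell(0,1) ac: ∅
  cell(1,2) cb: ∅
  cell(2,3) ba: {B,X4}  orig:{B}
  cell(0,2) acb: ∅
  cell(1,3) cba: {S}
  cell(0,3) acba: ∅

S ∉ T[0,3] ⇒ NO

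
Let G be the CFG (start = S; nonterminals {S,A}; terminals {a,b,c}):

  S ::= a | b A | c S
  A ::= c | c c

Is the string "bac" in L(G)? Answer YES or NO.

CNF form of G:
  S -> T0 S | T1 A | a
  A -> T0 T0 | c
  T0 -> c
  T1 -> b

Fill CYK table bottom-up:
  cell(0,0) b: {T1}  orig:{}
  cell(1,1) a: {S}
  cell(2,2) c: {A,T0}  orig:{A}
  cell(0,1) ba: ∅
  cell(1,2) ac: ∅
  cell(0,2) bac: ∅

S ∉ T[0,2] ⇒ NO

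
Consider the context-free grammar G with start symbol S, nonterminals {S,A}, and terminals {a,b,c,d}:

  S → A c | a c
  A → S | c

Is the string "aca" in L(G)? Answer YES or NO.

Convert to CNF:
  S -> A T0 | T1 T0
  A -> A T0 | T1 T0 | c
  T0 -> c
  T1 -> a

Fill CYK table bottom-up:
  T[0,0] 'a' = {T1}  orig:{}
  T[1,1] 'c' = {A,T0}  orig:{A}
  T[2,2] 'a' = {T1}  orig:{}
  T[0,1] 'ac' = {A,S}
  T[1,2] 'ca' = ∅
  T[0,2] 'aca' = ∅

S ∉ T[0,2] ⇒ NO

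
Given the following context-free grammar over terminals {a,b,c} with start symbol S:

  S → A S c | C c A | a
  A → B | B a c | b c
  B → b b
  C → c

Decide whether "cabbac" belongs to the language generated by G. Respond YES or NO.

CNF form of G:
  S -> A X4 | C X5 | a
  A -> B X3 | T2 T1 | T2 T2
  B -> T2 T2
  C -> c
  T0 -> a
  T1 -> c
  T2 -> b
  X3 -> T0 T1
  X4 -> S T1
  X5 -> T1 A

CYK fill:
  [0..0]={C,T1}  "c"  orig:{C}
  [1..1]={S,T0}  "a"  orig:{S}
  [2..2]={T2}  "b"  orig:{}
  [3..3]={T2}  "b"  orig:{}
  [4..4]={S,T0}  "a"  orig:{S}
  [5..5]={C,T1}  "c"  orig:{C}
  [0..1]=∅  "ca"
  [1..2]=∅  "ab"
  [2..3]={A,B}  "bb"
  [3..4]=∅  "ba"
  [4..5]={X3,X4}  "ac"  orig:{}
  [0..2]=∅  "cab"
  [1..3]=∅  "abb"
  [2..4]=∅  "bba"
  [3..5]=∅  "bac"
  [0..3]=∅  "cabb"
  [1..4]=∅  "abba"
  [2..5]={A,S}  "bbac"
  [0..4]=∅  "cabba"
  [1..5]=∅  "abbac"
  [0..5]=∅  "cabbac"

S ∉ T[0,5] ⇒ NO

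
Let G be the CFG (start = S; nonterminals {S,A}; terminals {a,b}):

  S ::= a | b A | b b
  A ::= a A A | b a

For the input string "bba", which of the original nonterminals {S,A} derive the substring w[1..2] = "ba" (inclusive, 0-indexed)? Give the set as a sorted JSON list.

CNF form of G:
  S -> T1 A | T1 T1 | a
  A -> T0 X2 | T1 T0
  T0 -> a
  T1 -> b
  X2 -> A A

CYK fill (cells [i..j] with 1 ≤ i ≤ j ≤ 2 only):
  [1..1]={T1}  "b"  orig:{}
  [2..2]={S,T0}  "a"  orig:{S}
  [1..2]={A}  "ba"

Original NTs in T[1,2] deriving "ba": ["A"]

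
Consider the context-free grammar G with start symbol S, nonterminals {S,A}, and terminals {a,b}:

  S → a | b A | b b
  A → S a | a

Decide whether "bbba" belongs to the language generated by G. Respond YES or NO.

CNF form of G:
  S -> T1 A | T1 T1 | a
  A -> S T0 | a
  T0 -> a
  T1 -> b

Fill CYK table bottom-up:
  cell(0,0) b: {T1}  orig:{}
  cell(1,1) b: {T1}  orig:{}
  cell(2,2) b: {T1}  orig:{}
  cell(3,3) a: {A,S,T0}  orig:{A,S}
  cell(0,1) bb: {S}
  cell(1,2) bb: {S}
  cell(2,3) ba: {S}
  cell(0,2) bbb: ∅
  cell(1,3) bba: {A}
  cell(0,3) bbba: {S}

S ∈ T[0,3] ⇒ YES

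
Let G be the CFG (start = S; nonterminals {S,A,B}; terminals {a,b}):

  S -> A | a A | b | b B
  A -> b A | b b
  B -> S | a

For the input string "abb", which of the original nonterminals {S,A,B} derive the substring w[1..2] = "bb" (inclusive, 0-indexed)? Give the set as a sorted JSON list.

CNF form of G:
  S -> T0 A | T0 B | T0 T0 | T1 A | b
  A -> T0 A | T0 T0
  B -> T0 A | T0 B | T0 T0 | T1 A | a | b
  T0 -> b
  T1 -> a

CYK table (by increasing span) — only the sub-triangle for w[1..2]:
  T[1,1] 'b' = {B,S,T0}  orig:{B,S}
  T[2,2] 'b' = {B,S,T0}  orig:{B,S}
  T[1,2] 'bb' = {A,B,S}

Original NTs in T[1,2] deriving "bb": ["A", "B", "S"]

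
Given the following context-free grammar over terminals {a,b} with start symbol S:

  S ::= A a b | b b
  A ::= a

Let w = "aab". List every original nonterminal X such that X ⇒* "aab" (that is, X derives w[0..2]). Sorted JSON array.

CNF form of G:
  S -> A X2 | T1 T1
  A -> a
  T0 -> a
  T1 -> b
  X2 -> T0 T1

Fill CYK table bottom-up — only the sub-triangle for w[0..2]:
  [0..0]={A,T0}  "a"  orig:{A}
  [1..1]={A,T0}  "a"  orig:{A}
  [2..2]={T1}  "b"  orig:{}
  [0..1]=∅  "aa"
  [1..2]={X2}  "ab"  orig:{}
  [0..2]={S}  "aab"

Original NTs in T[0,2] deriving "aab": ["S"]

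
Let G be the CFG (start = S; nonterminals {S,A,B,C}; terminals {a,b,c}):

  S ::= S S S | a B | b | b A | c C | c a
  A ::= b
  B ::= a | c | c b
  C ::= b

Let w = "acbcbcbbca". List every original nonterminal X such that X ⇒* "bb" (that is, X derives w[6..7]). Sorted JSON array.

Convert to CNF:
  S -> S X3 | T0 C | T0 T2 | T1 A | T2 B | b
  A -> b
  B -> T0 T1 | a | c
  C -> b
  T0 -> c
  T1 -> b
  T2 -> a
  X3 -> S S

CYK fill, restricted to cells inside w[6..7]:
  cell(6,6) b: {A,C,S,T1}  orig:{A,C,S}
  cell(7,7) b: {A,C,S,T1}  orig:{A,C,S}
  cell(6,7) bb: {S,X3}  orig:{S}

Original NTs in T[6,7] deriving "bb": ["S"]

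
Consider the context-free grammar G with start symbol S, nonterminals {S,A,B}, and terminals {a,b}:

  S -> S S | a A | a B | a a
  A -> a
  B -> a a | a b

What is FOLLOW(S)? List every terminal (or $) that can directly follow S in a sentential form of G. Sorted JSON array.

FIRST sets, iterate to fixpoint:
pass 1:
  A via A→a: +{a}
  B via B→a a: +{a}
  S via S→a A: +{a}
  S: {a}  A: {a}  B: {a}
pass 2: (no change)
  S: {a}  A: {a}  B: {a}

FOLLOW iteration:
initialize: $ ∈ FOLLOW(S)
pass 1:
  S→S S: FOLLOW(S) ⊇ FIRST(S) = {a}; new: +{a}
  S→a A: FOLLOW(A) ⊇ FOLLOW(S) ⊇ {$,a}; new: +{$,a}
  S→a B: FOLLOW(B) ⊇ FOLLOW(S) ⊇ {$,a}; new: +{$,a}
  FOLLOW[S]={$,a}  FOLLOW[A]={$,a}  FOLLOW[B]={$,a}
pass 2: (stable)
  FOLLOW[S]={$,a}  FOLLOW[A]={$,a}  FOLLOW[B]={$,a}

FOLLOW(S) = ["$", "a"]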